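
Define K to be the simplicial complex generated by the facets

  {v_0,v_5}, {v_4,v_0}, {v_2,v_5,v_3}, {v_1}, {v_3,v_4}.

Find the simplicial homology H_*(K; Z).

Order the vertices as v_0 < v_1 < v_2 < v_3 < v_4 < v_5. Listing each simplex with vertices in this order, K has dimension 2 with simplices:

  0-simplices (6): [v_0], [v_1], [v_2], [v_3], [v_4], [v_5]
  1-simplices (6): [v_0,v_4], [v_0,v_5], [v_2,v_3], [v_2,v_5], [v_3,v_4], [v_3,v_5]
  2-simplices (1): [v_2,v_3,v_5]

Hence C_0 ≅ Z^6, C_1 ≅ Z^6, C_2 ≅ Z^1.

∂_1: C_1 → C_0 maps an edge to its endpoints' difference, ∂[p,q] = q − p. For instance
  ∂[v_0,v_4] = [v_4] − [v_0].
The resulting 6×6 matrix has rank 4, and its Smith normal form has invariant factors (1,1,1,1).

∂_2: C_2 → C_1 acts by ∂[p,q,r] = [q,r] − [p,r] + [p,q]. For instance
  ∂[v_2,v_3,v_5] = [v_3,v_5] − [v_2,v_5] + [v_2,v_3].
The 6×1 boundary matrix has rank 1 and Smith normal form diag(1).

From H_k ≅ ker(∂_k) / im(∂_{k+1}) we obtain:

  H_0: rank C_0 − rank ∂_1 = 6 − 4 = 2, and the invariant factors of ∂_1 are all 1, so H_0 = Z^2.
  H_1: rank ker ∂_1 − rank ∂_2 = (6 − 4) − 1 = 1, and the invariant factors of ∂_2 are all 1, so H_1 = Z.
  H_2: rank ker ∂_2 − rank ∂_3 = (1 − 1) − 0 = 0, and there is no ∂_3, so H_2 = 0.

H_0 = Z^2,  H_1 = Z,  H_2 = 0.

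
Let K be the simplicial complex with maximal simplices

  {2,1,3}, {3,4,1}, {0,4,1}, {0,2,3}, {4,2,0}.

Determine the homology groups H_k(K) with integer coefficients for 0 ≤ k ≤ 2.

K has 5 vertices, 10 edges, 5 triangles.
rank ∂_0 = 0, rank ∂_1 = 4 ⇒ b_0 = 5 − 0 − 4 = 1; all invariant factors of ∂_1 are 1 so no torsion. So H_0 = Z.
rank ∂_1 = 4, rank ∂_2 = 5 ⇒ b_1 = 10 − 4 − 5 = 1; all invariant factors of ∂_2 are 1 so no torsion. So H_1 = Z.
rank ∂_2 = 5, rank ∂_3 = 0 ⇒ b_2 = 5 − 5 − 0 = 0. So H_2 = 0.

H_0 ≅ Z,  H_1 ≅ Z,  H_2 = 0.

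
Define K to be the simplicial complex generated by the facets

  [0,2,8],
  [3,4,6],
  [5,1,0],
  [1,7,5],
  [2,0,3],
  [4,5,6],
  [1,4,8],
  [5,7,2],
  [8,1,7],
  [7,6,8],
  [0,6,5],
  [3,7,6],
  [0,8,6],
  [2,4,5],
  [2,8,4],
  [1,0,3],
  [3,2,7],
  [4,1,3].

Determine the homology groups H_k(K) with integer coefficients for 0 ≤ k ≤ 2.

H_0 = Z,  H_1 = Z^2,  H_2 = Z.

Take the total order 0 < 1 < 2 < 3 < 4 < 5 < 6 < 7 < 8 on the vertex set. Then K (dimension 2) consists of the simplices:

  0-simplices (9): [0], [1], [2], [3], [4], [5], [6], [7], [8]
  1-simplices (27): (27 of them)
  2-simplices (18): [0,1,3], [0,1,5], [0,2,3], [0,2,8], [0,5,6], [0,6,8], [1,3,4], [1,4,8], [1,5,7], [1,7,8], [2,3,7], [2,4,5], [2,4,8], [2,5,7], [3,4,6], [3,6,7], [4,5,6], [6,7,8]

giving chain groups C_0 ≅ Z^9, C_1 ≅ Z^27, C_2 ≅ Z^18.

∂_1: C_1 → C_0 maps an edge to its endpoints' difference, ∂[p,q] = q − p.
The resulting 9×27 matrix has rank 8, and its Smith normal form has invariant factors (1,1,1,1,1,1,1,1).

Boundary ∂_2: C_2 → C_1 sends each 2-simplex [p,q,r] to [q,r] − [p,r] + [p,q]. For instance
  ∂[0,6,8] = [6,8] − [0,8] + [0,6],
  ∂[0,2,8] = [2,8] − [0,8] + [0,2].
The resulting 27×18 matrix has rank 17, and its Smith normal form has invariant factors (1,1,1,1,1,1,1,1,1,1,1,1,1,1,1,1,1).

Reading off H_k = ker ∂_k / im ∂_{k+1}:

  H_0: rank C_0 − rank ∂_1 = 9 − 8 = 1, and the invariant factors of ∂_1 are all 1, so H_0 = Z.
  H_1: rank ker ∂_1 − rank ∂_2 = (27 − 8) − 17 = 2, and the invariant factors of ∂_2 are all 1, so H_1 = Z^2.
  H_2: rank ker ∂_2 − rank ∂_3 = (18 − 17) − 0 = 1, and there is no ∂_3, so H_2 = Z.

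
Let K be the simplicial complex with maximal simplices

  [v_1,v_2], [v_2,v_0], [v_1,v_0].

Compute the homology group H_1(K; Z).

H_1 ≅ Z.

Order the vertices as v_0 < v_1 < v_2. Listing each simplex with vertices in this order, K has dimension 1 with simplices:

  0-simplices (3): [v_0], [v_1], [v_2]
  1-simplices (3): [v_0,v_1], [v_0,v_2], [v_1,v_2]

Hence C_0 ≅ Z^3, C_1 ≅ Z^3.

∂_1: C_1 → C_0 maps an edge to its endpoints' difference, ∂[p,q] = q − p. For instance
  ∂[v_0,v_2] = [v_2] − [v_0].
As a 3×3 matrix over Z this has rank 2, with invariant factors (1,1).

From H_k ≅ ker(∂_k) / im(∂_{k+1}) we obtain:

  H_1: rank ker ∂_1 − rank ∂_2 = (3 − 2) − 0 = 1, and there is no ∂_2, so H_1 = Z.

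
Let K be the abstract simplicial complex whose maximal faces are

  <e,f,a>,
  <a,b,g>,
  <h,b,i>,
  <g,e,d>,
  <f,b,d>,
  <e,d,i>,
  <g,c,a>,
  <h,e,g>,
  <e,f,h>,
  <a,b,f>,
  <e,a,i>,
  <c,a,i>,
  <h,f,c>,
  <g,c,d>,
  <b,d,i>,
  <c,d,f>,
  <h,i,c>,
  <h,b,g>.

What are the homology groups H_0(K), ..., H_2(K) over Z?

Fix the vertex order a < b < c < d < e < f < g < h < i and write every simplex with vertices in increasing order. Then dim K = 2 and the simplices of K are:

  0-simplices (9): a, b, c, d, e, f, g, h, i
  1-simplices (27): ab, ac, ae, af, ag, ai, bd, bf, bg, bh, bi, cd, cf, cg, ch, ci, de, df, dg, di, ef, eg, eh, ei, fh, gh, hi
  2-simplices (18): abf, abg, acg, aci, aef, aei, bdf, bdi, bgh, bhi, cdf, cdg, cfh, chi, deg, dei, efh, egh

giving chain groups C_0 ≅ Z^9, C_1 ≅ Z^27, C_2 ≅ Z^18.

∂_1: C_1 → C_0 sends each edge [p,q] (with p < q) to q − p. For instance
  ∂ei = i − e.
This gives a 9×27 integer matrix of rank 8; reducing to Smith normal form yields diagonal entries (1,1,1,1,1,1,1,1).

∂_2: C_2 → C_1 acts by ∂[p,q,r] = [q,r] − [p,r] + [p,q]. For instance
  ∂cfh = fh − ch + cf,
  ∂efh = fh − eh + ef.
The resulting 27×18 matrix has rank 17, and its Smith normal form has invariant factors (1,1,1,1,1,1,1,1,1,1,1,1,1,1,1,1,1).

Reading off H_k = ker ∂_k / im ∂_{k+1}:

  H_0: rank C_0 − rank ∂_1 = 9 − 8 = 1, and the invariant factors of ∂_1 are all 1, so H_0 = Z.
  H_1: rank ker ∂_1 − rank ∂_2 = (27 − 8) − 17 = 2, and the invariant factors of ∂_2 are all 1, so H_1 = Z^2.
  H_2: rank ker ∂_2 − rank ∂_3 = (18 − 17) − 0 = 1, and there is no ∂_3, so H_2 = Z.

As a check, the Euler characteristic is 9 − 27 + 18 = 0, which agrees with 1 − 2 + 1 = 0.
(K is a triangulation of the torus T^2.)

H_0 ≅ Z,  H_1 ≅ Z^2,  H_2 ≅ Z.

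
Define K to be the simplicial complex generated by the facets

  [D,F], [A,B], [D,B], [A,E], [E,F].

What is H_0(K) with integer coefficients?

H_0 = Z.

Order the vertices as A < B < D < E < F. Listing each simplex with vertices in this order, K has dimension 1 with simplices:

  0-simplices (5): A, B, D, E, F
  1-simplices (5): AB, AE, BD, DF, EF

so the chain groups are C_0 ≅ Z^5, C_1 ≅ Z^5.

∂_1: C_1 → C_0 is given by ∂[p,q] = [q] − [p]. For instance
  ∂AB = B − A.
The resulting 5×5 matrix has rank 4, and its Smith normal form has invariant factors (1,1,1,1).

Now H_k = ker ∂_k / im ∂_{k+1}, so:

  H_0: rank C_0 − rank ∂_1 = 5 − 4 = 1, and the invariant factors of ∂_1 are all 1, so H_0 = Z.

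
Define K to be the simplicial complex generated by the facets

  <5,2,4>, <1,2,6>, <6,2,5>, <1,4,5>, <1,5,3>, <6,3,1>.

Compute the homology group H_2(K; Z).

H_2 = 0.

We work with the vertex ordering 1 < 2 < 3 < 4 < 5 < 6. The simplices of K, each written with vertices in increasing order, are:

  0-simplices (6): [1], [2], [3], [4], [5], [6]
  1-simplices (12): [1,2], [1,3], [1,4], [1,5], [1,6], [2,4], [2,5], [2,6], [3,5], [3,6], [4,5], [5,6]
  2-simplices (6): [1,2,6], [1,3,5], [1,3,6], [1,4,5], [2,4,5], [2,5,6]

giving chain groups C_0 ≅ Z^6, C_1 ≅ Z^12, C_2 ≅ Z^6.

∂_1: C_1 → C_0 is given by ∂[p,q] = [q] − [p]. For instance
  ∂[2,6] = [6] − [2].
The resulting 6×12 matrix has rank 5, and its Smith normal form has invariant factors (1,1,1,1,1).

∂_2: C_2 → C_1 acts by ∂[p,q,r] = [q,r] − [p,r] + [p,q]. For instance
  ∂[2,5,6] = [5,6] − [2,6] + [2,5],
  ∂[1,3,5] = [3,5] − [1,5] + [1,3].
As a 12×6 matrix over Z this has rank 6, with invariant factors (1,1,1,1,1,1).

From H_k ≅ ker(∂_k) / im(∂_{k+1}) we obtain:

  H_2: rank ker ∂_2 − rank ∂_3 = (6 − 6) − 0 = 0, and there is no ∂_3, so H_2 ≅ 0.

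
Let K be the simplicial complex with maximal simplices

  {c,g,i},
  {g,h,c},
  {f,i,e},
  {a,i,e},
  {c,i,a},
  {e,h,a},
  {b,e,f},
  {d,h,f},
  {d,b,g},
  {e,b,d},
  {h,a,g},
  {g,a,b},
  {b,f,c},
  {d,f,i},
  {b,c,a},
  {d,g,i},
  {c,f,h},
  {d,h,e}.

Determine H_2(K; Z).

H_2 ≅ 0.

K has 9 vertices, 27 edges, 18 triangles.
rank ∂_2 = 18, rank ∂_3 = 0 ⇒ b_2 = 18 − 18 − 0 = 0. So H_2 ≅ 0.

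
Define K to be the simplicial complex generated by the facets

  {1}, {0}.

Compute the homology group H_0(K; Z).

We work with the vertex ordering 0 < 1. The simplices of K, each written with vertices in increasing order, are:

  0-simplices (2): [0], [1]

giving chain groups C_0 ≅ Z^2.

From H_k ≅ ker(∂_k) / im(∂_{k+1}) we obtain:

  H_0: rank C_0 − rank ∂_1 = 2 − 0 = 2, and there is no ∂_1, so H_0 ≅ Z^2.

H_0 ≅ Z^2.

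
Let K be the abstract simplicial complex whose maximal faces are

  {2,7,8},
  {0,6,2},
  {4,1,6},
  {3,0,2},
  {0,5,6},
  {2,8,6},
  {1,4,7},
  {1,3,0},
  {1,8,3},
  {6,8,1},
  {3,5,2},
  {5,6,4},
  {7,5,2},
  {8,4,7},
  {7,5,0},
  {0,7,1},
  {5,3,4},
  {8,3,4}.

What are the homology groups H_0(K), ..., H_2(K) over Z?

K has 9 vertices, 27 edges, 18 triangles.
rank ∂_0 = 0, rank ∂_1 = 8 ⇒ b_0 = 9 − 0 − 8 = 1; all invariant factors of ∂_1 are 1 so no torsion. So H_0 = Z.
rank ∂_1 = 8, rank ∂_2 = 18 ⇒ b_1 = 27 − 8 − 18 = 1; ∂_2 has invariant factor(s) [2] giving torsion. So H_1 = Z ⊕ Z/2.
rank ∂_2 = 18, rank ∂_3 = 0 ⇒ b_2 = 18 − 18 − 0 = 0. So H_2 = 0.

H_0 = Z,  H_1 = Z ⊕ Z/2,  H_2 = 0.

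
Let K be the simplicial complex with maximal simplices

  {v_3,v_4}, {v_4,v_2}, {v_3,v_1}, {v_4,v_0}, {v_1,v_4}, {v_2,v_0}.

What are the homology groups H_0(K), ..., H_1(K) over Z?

H_0 = Z,  H_1 = Z^2.

We work with the vertex ordering v_0 < v_1 < v_2 < v_3 < v_4. The simplices of K, each written with vertices in increasing order, are:

  0-simplices (5): [v_0], [v_1], [v_2], [v_3], [v_4]
  1-simplices (6): [v_0,v_2], [v_0,v_4], [v_1,v_3], [v_1,v_4], [v_2,v_4], [v_3,v_4]

Hence C_0 ≅ Z^5, C_1 ≅ Z^6.

∂_1: C_1 → C_0 is given by ∂[p,q] = [q] − [p].
The 5×6 boundary matrix has rank 4 and Smith normal form diag(1,1,1,1).

From H_k ≅ ker(∂_k) / im(∂_{k+1}) we obtain:

  H_0: rank C_0 − rank ∂_1 = 5 − 4 = 1, and the invariant factors of ∂_1 are all 1, so H_0 ≅ Z.
  H_1: rank ker ∂_1 − rank ∂_2 = (6 − 4) − 0 = 2, and there is no ∂_2, so H_1 ≅ Z^2.

As a check, the Euler characteristic is 5 − 6 = -1, which agrees with 1 − 2 = -1.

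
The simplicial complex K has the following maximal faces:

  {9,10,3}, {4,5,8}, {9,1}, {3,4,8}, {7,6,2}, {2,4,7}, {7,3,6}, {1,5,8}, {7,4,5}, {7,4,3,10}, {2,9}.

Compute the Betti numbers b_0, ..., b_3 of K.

b_0 = 1, b_1 = 2, b_2 = 0, b_3 = 0.

Order the vertices as 1 < 2 < 3 < 4 < 5 < 6 < 7 < 8 < 9 < 10. Listing each simplex with vertices in this order, K has dimension 3 with simplices:

  0-simplices (10): [1], [2], [3], [4], [5], [6], [7], [8], [9], [10]
  1-simplices (22): [1,5], [1,8], [1,9], [2,4], [2,6], [2,7], [2,9], [3,4], [3,6], [3,7], [3,8], [3,9], [3,10], [4,5], [4,7], [4,8], [4,10], [5,7], [5,8], [6,7], [7,10], [9,10]
  2-simplices (12): [1,5,8], [2,4,7], [2,6,7], [3,4,7], [3,4,8], [3,4,10], [3,6,7], [3,7,10], [3,9,10], [4,5,7], [4,5,8], [4,7,10]
  3-simplices (1): [3,4,7,10]

so the chain groups are C_0 ≅ Z^10, C_1 ≅ Z^22, C_2 ≅ Z^12, C_3 ≅ Z^1.

Boundary ∂_1: C_1 → C_0 is given by ∂[p,q] = [q] − [p].
This gives a 10×22 integer matrix of rank 9; reducing to Smith normal form yields diagonal entries (1,1,1,1,1,1,1,1,1).

The boundary map ∂_2: C_2 → C_1 sends each 2-simplex [p,q,r] to [q,r] − [p,r] + [p,q]. For instance
  ∂[3,7,10] = [7,10] − [3,10] + [3,7],
  ∂[2,4,7] = [4,7] − [2,7] + [2,4].
As a 22×12 matrix over Z this has rank 11, with invariant factors (1,1,1,1,1,1,1,1,1,1,1).

The boundary map ∂_3: C_3 → C_2 sends each 3-simplex σ to the alternating sum Σ_i (−1)^i (σ with its i-th vertex removed). For instance
  ∂[3,4,7,10] = [4,7,10] − [3,7,10] + [3,4,10] − [3,4,7].
As a 12×1 matrix over Z this has rank 1, with invariant factors (1).

Now H_k = ker ∂_k / im ∂_{k+1}, so:

  H_0: rank C_0 − rank ∂_1 = 10 − 9 = 1, and the invariant factors of ∂_1 are all 1, so H_0 = Z.
  H_1: rank ker ∂_1 − rank ∂_2 = (22 − 9) − 11 = 2, and the invariant factors of ∂_2 are all 1, so H_1 = Z^2.
  H_2: rank ker ∂_2 − rank ∂_3 = (12 − 11) − 1 = 0, and the invariant factors of ∂_3 are all 1, so H_2 = 0.
  H_3: rank ker ∂_3 − rank ∂_4 = (1 − 1) − 0 = 0, and there is no ∂_4, so H_3 = 0.

As a check, the Euler characteristic is 10 − 22 + 12 − 1 = -1, which agrees with 1 − 2 + 0 − 0 = -1.

Hence the Betti numbers are b_0 = 1, b_1 = 2, b_2 = 0, b_3 = 0.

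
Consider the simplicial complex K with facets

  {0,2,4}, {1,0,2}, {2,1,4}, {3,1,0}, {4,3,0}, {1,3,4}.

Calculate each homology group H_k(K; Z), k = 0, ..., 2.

H_0 = Z,  H_1 = 0,  H_2 = Z.

Fix the vertex order 0 < 1 < 2 < 3 < 4 and write every simplex with vertices in increasing order. Then dim K = 2 and the simplices of K are:

  0-simplices (5): [0], [1], [2], [3], [4]
  1-simplices (9): [0,1], [0,2], [0,3], [0,4], [1,2], [1,3], [1,4], [2,4], [3,4]
  2-simplices (6): [0,1,2], [0,1,3], [0,2,4], [0,3,4], [1,2,4], [1,3,4]

giving chain groups C_0 ≅ Z^5, C_1 ≅ Z^9, C_2 ≅ Z^6.

∂_1: C_1 → C_0 maps an edge to its endpoints' difference, ∂[p,q] = q − p. For instance
  ∂[0,3] = [3] − [0].
The resulting 5×9 matrix has rank 4, and its Smith normal form has invariant factors (1,1,1,1).

∂_2: C_2 → C_1 maps a triangle to the signed sum of its edges. For instance
  ∂[0,3,4] = [3,4] − [0,4] + [0,3],
  ∂[1,2,4] = [2,4] − [1,4] + [1,2].
This gives a 9×6 integer matrix of rank 5; reducing to Smith normal form yields diagonal entries (1,1,1,1,1).

Now H_k = ker ∂_k / im ∂_{k+1}, so:

  H_0: rank C_0 − rank ∂_1 = 5 − 4 = 1, and the invariant factors of ∂_1 are all 1, so H_0 = Z.
  H_1: rank ker ∂_1 − rank ∂_2 = (9 − 4) − 5 = 0, and the invariant factors of ∂_2 are all 1, so H_1 = 0.
  H_2: rank ker ∂_2 − rank ∂_3 = (6 − 5) − 0 = 1, and there is no ∂_3, so H_2 = Z.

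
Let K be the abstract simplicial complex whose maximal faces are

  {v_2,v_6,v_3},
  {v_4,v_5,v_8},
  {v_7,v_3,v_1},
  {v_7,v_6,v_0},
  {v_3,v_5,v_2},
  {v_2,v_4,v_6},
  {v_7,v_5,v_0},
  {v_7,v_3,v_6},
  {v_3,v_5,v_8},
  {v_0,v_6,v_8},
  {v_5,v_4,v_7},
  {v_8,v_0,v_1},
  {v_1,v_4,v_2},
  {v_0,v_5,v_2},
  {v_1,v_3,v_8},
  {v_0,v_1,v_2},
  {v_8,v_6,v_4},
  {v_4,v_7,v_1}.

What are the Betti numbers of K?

We work with the vertex ordering v_0 < v_1 < v_2 < v_3 < v_4 < v_5 < v_6 < v_7 < v_8. The simplices of K, each written with vertices in increasing order, are:

  0-simplices (9): [v_0], [v_1], [v_2], [v_3], [v_4], [v_5], [v_6], [v_7], [v_8]
  1-simplices (27): (27 of them)
  2-simplices (18): (18 of them)

Hence C_0 ≅ Z^9, C_1 ≅ Z^27, C_2 ≅ Z^18.

∂_1: C_1 → C_0 is given by ∂[p,q] = [q] − [p]. For instance
  ∂[v_3,v_7] = [v_7] − [v_3].
The 9×27 boundary matrix has rank 8 and Smith normal form diag(1,1,1,1,1,1,1,1).

∂_2: C_2 → C_1 sends each 2-simplex [p,q,r] to [q,r] − [p,r] + [p,q]. For instance
  ∂[v_0,v_2,v_5] = [v_2,v_5] − [v_0,v_5] + [v_0,v_2],
  ∂[v_1,v_3,v_7] = [v_3,v_7] − [v_1,v_7] + [v_1,v_3].
As a 27×18 matrix over Z this has rank 17, with invariant factors (1,1,1,1,1,1,1,1,1,1,1,1,1,1,1,1,1).

Computing H_k = (kernel of ∂_k) / (image of ∂_{k+1}):

  H_0: rank C_0 − rank ∂_1 = 9 − 8 = 1, and the invariant factors of ∂_1 are all 1, so H_0 = Z.
  H_1: rank ker ∂_1 − rank ∂_2 = (27 − 8) − 17 = 2, and the invariant factors of ∂_2 are all 1, so H_1 = Z^2.
  H_2: rank ker ∂_2 − rank ∂_3 = (18 − 17) − 0 = 1, and there is no ∂_3, so H_2 = Z.

Hence the Betti numbers are b_0 = 1, b_1 = 2, b_2 = 1.

b_0 = 1, b_1 = 2, b_2 = 1.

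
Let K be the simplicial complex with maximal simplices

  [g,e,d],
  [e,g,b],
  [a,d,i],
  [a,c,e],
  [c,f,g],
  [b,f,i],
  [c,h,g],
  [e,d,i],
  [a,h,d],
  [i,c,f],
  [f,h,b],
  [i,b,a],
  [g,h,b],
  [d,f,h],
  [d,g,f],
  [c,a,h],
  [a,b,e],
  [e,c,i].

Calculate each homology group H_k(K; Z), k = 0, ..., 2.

Fix the vertex order a < b < c < d < e < f < g < h < i and write every simplex with vertices in increasing order. Then dim K = 2 and the simplices of K are:

  0-simplices (9): a, b, c, d, e, f, g, h, i
  1-simplices (27): ab, ac, ad, ae, ah, ai, be, bf, bg, bh, bi, ce, cf, cg, ch, ci, de, df, dg, dh, di, eg, ei, fg, fh, fi, gh
  2-simplices (18): abe, abi, ace, ach, adh, adi, beg, bfh, bfi, bgh, cei, cfg, cfi, cgh, deg, dei, dfg, dfh

so the chain groups are C_0 ≅ Z^9, C_1 ≅ Z^27, C_2 ≅ Z^18.

The boundary map ∂_1: C_1 → C_0 sends each edge [p,q] (with p < q) to q − p. For instance
  ∂bg = g − b.
As a 9×27 matrix over Z this has rank 8, with invariant factors (1,1,1,1,1,1,1,1).

Boundary ∂_2: C_2 → C_1 acts by ∂[p,q,r] = [q,r] − [p,r] + [p,q]. For instance
  ∂cgh = gh − ch + cg,
  ∂adh = dh − ah + ad.
This gives a 27×18 integer matrix of rank 18; reducing to Smith normal form yields diagonal entries (1,1,1,1,1,1,1,1,1,1,1,1,1,1,1,1,1,2).

Reading off H_k = ker ∂_k / im ∂_{k+1}:

  H_0: rank C_0 − rank ∂_1 = 9 − 8 = 1, and the invariant factors of ∂_1 are all 1, so H_0 ≅ Z.
  H_1: rank ker ∂_1 − rank ∂_2 = (27 − 8) − 18 = 1, and ∂_2 has invariant factor 2 > 1, so H_1 ≅ Z × Z/2.
  H_2: rank ker ∂_2 − rank ∂_3 = (18 − 18) − 0 = 0, and there is no ∂_3, so H_2 ≅ 0.

As a check, the Euler characteristic is 9 − 27 + 18 = 0, which agrees with 1 − 1 + 0 = 0.

H_0 = Z,  H_1 = Z × Z/2,  H_2 = 0.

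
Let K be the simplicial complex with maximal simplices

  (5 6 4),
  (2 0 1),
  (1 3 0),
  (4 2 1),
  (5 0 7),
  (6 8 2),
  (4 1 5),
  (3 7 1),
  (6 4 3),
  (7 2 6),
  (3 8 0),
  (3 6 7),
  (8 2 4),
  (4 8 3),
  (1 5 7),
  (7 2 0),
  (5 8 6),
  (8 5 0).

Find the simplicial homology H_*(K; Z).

H_0 ≅ Z,  H_1 ≅ Z ⊕ Z/2,  H_2 = 0.

Fix the vertex order 0 < 1 < 2 < 3 < 4 < 5 < 6 < 7 < 8 and write every simplex with vertices in increasing order. Then dim K = 2 and the simplices of K are:

  0-simplices (9): [0], [1], [2], [3], [4], [5], [6], [7], [8]
  1-simplices (27): (27 of them)
  2-simplices (18): [0,1,2], [0,1,3], [0,2,7], [0,3,8], [0,5,7], [0,5,8], [1,2,4], [1,3,7], [1,4,5], [1,5,7], [2,4,8], [2,6,7], [2,6,8], [3,4,6], [3,4,8], [3,6,7], [4,5,6], [5,6,8]

so the chain groups are C_0 ≅ Z^9, C_1 ≅ Z^27, C_2 ≅ Z^18.

∂_1: C_1 → C_0 is given by ∂[p,q] = [q] − [p].
This gives a 9×27 integer matrix of rank 8; reducing to Smith normal form yields diagonal entries (1,1,1,1,1,1,1,1).

∂_2: C_2 → C_1 acts by ∂[p,q,r] = [q,r] − [p,r] + [p,q]. For instance
  ∂[0,2,7] = [2,7] − [0,7] + [0,2],
  ∂[1,5,7] = [5,7] − [1,7] + [1,5].
As a 27×18 matrix over Z this has rank 18, with invariant factors (1,1,1,1,1,1,1,1,1,1,1,1,1,1,1,1,1,2).

Now H_k = ker ∂_k / im ∂_{k+1}, so:

  H_0: rank C_0 − rank ∂_1 = 9 − 8 = 1, and the invariant factors of ∂_1 are all 1, so H_0 = Z.
  H_1: rank ker ∂_1 − rank ∂_2 = (27 − 8) − 18 = 1, and ∂_2 has invariant factor 2 > 1, so H_1 = Z ⊕ Z/2.
  H_2: rank ker ∂_2 − rank ∂_3 = (18 − 18) − 0 = 0, and there is no ∂_3, so H_2 = 0.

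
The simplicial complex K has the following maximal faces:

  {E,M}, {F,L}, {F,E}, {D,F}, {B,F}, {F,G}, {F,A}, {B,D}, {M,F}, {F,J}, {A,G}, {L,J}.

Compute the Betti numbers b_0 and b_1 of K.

b_0 = 1, b_1 = 4.

We work with the vertex ordering A < B < D < E < F < G < J < L < M. The simplices of K, each written with vertices in increasing order, are:

  0-simplices (9): A, B, D, E, F, G, J, L, M
  1-simplices (12): AF, AG, BD, BF, DF, EF, EM, FG, FJ, FL, FM, JL

giving chain groups C_0 ≅ Z^9, C_1 ≅ Z^12.

The boundary map ∂_1: C_1 → C_0 is given by ∂[p,q] = [q] − [p].
This gives a 9×12 integer matrix of rank 8; reducing to Smith normal form yields diagonal entries (1,1,1,1,1,1,1,1).

Computing H_k = (kernel of ∂_k) / (image of ∂_{k+1}):

  H_0: rank C_0 − rank ∂_1 = 9 − 8 = 1, and the invariant factors of ∂_1 are all 1, so H_0 ≅ Z.
  H_1: rank ker ∂_1 − rank ∂_2 = (12 − 8) − 0 = 4, and there is no ∂_2, so H_1 ≅ Z^4.

As a check, the Euler characteristic is 9 − 12 = -3, which agrees with 1 − 4 = -3.

Hence the Betti numbers are b_0 = 1, b_1 = 4.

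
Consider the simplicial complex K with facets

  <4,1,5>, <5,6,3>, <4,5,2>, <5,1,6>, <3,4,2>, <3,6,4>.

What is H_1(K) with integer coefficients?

H_1 = Z.

Take the total order 1 < 2 < 3 < 4 < 5 < 6 on the vertex set. Then K (dimension 2) consists of the simplices:

  0-simplices (6): [1], [2], [3], [4], [5], [6]
  1-simplices (12): [1,4], [1,5], [1,6], [2,3], [2,4], [2,5], [3,4], [3,5], [3,6], [4,5], [4,6], [5,6]
  2-simplices (6): [1,4,5], [1,5,6], [2,3,4], [2,4,5], [3,4,6], [3,5,6]

Hence C_0 ≅ Z^6, C_1 ≅ Z^12, C_2 ≅ Z^6.

The boundary map ∂_1: C_1 → C_0 is given by ∂[p,q] = [q] − [p]. For instance
  ∂[3,5] = [5] − [3].
The resulting 6×12 matrix has rank 5, and its Smith normal form has invariant factors (1,1,1,1,1).

Boundary ∂_2: C_2 → C_1 acts by ∂[p,q,r] = [q,r] − [p,r] + [p,q]. For instance
  ∂[1,4,5] = [4,5] − [1,5] + [1,4],
  ∂[1,5,6] = [5,6] − [1,6] + [1,5].
The 12×6 boundary matrix has rank 6 and Smith normal form diag(1,1,1,1,1,1).

Computing H_k = (kernel of ∂_k) / (image of ∂_{k+1}):

  H_1: rank ker ∂_1 − rank ∂_2 = (12 − 5) − 6 = 1, and the invariant factors of ∂_2 are all 1, so H_1 = Z.

(K is a triangulation of the cylinder S^1 x I.)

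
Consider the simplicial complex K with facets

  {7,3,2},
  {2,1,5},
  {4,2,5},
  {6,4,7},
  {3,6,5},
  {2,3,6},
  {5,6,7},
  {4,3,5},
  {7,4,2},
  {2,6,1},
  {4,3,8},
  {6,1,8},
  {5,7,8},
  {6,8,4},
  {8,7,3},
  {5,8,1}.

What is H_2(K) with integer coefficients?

H_2 = Z.

Fix the vertex order 1 < 2 < 3 < 4 < 5 < 6 < 7 < 8 and write every simplex with vertices in increasing order. Then dim K = 2 and the simplices of K are:

  0-simplices (8): [1], [2], [3], [4], [5], [6], [7], [8]
  1-simplices (24): (24 of them)
  2-simplices (16): [1,2,5], [1,2,6], [1,5,8], [1,6,8], [2,3,6], [2,3,7], [2,4,5], [2,4,7], [3,4,5], [3,4,8], [3,5,6], [3,7,8], [4,6,7], [4,6,8], [5,6,7], [5,7,8]

so the chain groups are C_0 ≅ Z^8, C_1 ≅ Z^24, C_2 ≅ Z^16.

Boundary ∂_1: C_1 → C_0 sends each edge [p,q] (with p < q) to q − p. For instance
  ∂[1,8] = [8] − [1].
As a 8×24 matrix over Z this has rank 7, with invariant factors (1,1,1,1,1,1,1).

Boundary ∂_2: C_2 → C_1 sends each 2-simplex [p,q,r] to [q,r] − [p,r] + [p,q]. For instance
  ∂[5,7,8] = [7,8] − [5,8] + [5,7],
  ∂[2,3,7] = [3,7] − [2,7] + [2,3].
The 24×16 boundary matrix has rank 15 and Smith normal form diag(1,1,1,1,1,1,1,1,1,1,1,1,1,1,1).

Computing H_k = (kernel of ∂_k) / (image of ∂_{k+1}):

  H_2: rank ker ∂_2 − rank ∂_3 = (16 − 15) − 0 = 1, and there is no ∂_3, so H_2 ≅ Z.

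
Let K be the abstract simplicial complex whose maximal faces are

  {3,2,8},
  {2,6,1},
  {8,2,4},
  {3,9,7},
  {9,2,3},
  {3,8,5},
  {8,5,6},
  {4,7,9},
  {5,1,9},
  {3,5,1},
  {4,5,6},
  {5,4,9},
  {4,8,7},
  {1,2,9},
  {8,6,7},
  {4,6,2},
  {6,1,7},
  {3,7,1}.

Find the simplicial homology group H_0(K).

Fix the vertex order 1 < 2 < 3 < 4 < 5 < 6 < 7 < 8 < 9 and write every simplex with vertices in increasing order. Then dim K = 2 and the simplices of K are:

  0-simplices (9): [1], [2], [3], [4], [5], [6], [7], [8], [9]
  1-simplices (27): (27 of them)
  2-simplices (18): [1,2,6], [1,2,9], [1,3,5], [1,3,7], [1,5,9], [1,6,7], [2,3,8], [2,3,9], [2,4,6], [2,4,8], [3,5,8], [3,7,9], [4,5,6], [4,5,9], [4,7,8], [4,7,9], [5,6,8], [6,7,8]

so the chain groups are C_0 ≅ Z^9, C_1 ≅ Z^27, C_2 ≅ Z^18.

The boundary map ∂_1: C_1 → C_0 maps an edge to its endpoints' difference, ∂[p,q] = q − p. For instance
  ∂[4,9] = [9] − [4].
As a 9×27 matrix over Z this has rank 8, with invariant factors (1,1,1,1,1,1,1,1).

The boundary map ∂_2: C_2 → C_1 maps a triangle to the signed sum of its edges. For instance
  ∂[1,3,5] = [3,5] − [1,5] + [1,3],
  ∂[1,5,9] = [5,9] − [1,9] + [1,5].
The resulting 27×18 matrix has rank 18, and its Smith normal form has invariant factors (1,1,1,1,1,1,1,1,1,1,1,1,1,1,1,1,1,2).

From H_k ≅ ker(∂_k) / im(∂_{k+1}) we obtain:

  H_0: rank C_0 − rank ∂_1 = 9 − 8 = 1, and the invariant factors of ∂_1 are all 1, so H_0 ≅ Z.

H_0 ≅ Z.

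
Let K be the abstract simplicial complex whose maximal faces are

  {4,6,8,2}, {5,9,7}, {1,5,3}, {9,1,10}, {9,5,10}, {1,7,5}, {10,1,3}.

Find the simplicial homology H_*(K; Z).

H_0 ≅ Z^2,  H_1 ≅ Z,  H_2 = 0,  H_3 = 0.

We work with the vertex ordering 1 < 2 < 3 < 4 < 5 < 6 < 7 < 8 < 9 < 10. The simplices of K, each written with vertices in increasing order, are:

  0-simplices (10): [1], [2], [3], [4], [5], [6], [7], [8], [9], [10]
  1-simplices (18): [1,3], [1,5], [1,7], [1,9], [1,10], [2,4], [2,6], [2,8], [3,5], [3,10], [4,6], [4,8], [5,7], [5,9], [5,10], [6,8], [7,9], [9,10]
  2-simplices (10): [1,3,5], [1,3,10], [1,5,7], [1,9,10], [2,4,6], [2,4,8], [2,6,8], [4,6,8], [5,7,9], [5,9,10]
  3-simplices (1): [2,4,6,8]

Hence C_0 ≅ Z^10, C_1 ≅ Z^18, C_2 ≅ Z^10, C_3 ≅ Z^1.

Boundary ∂_1: C_1 → C_0 sends each edge [p,q] (with p < q) to q − p.
The 10×18 boundary matrix has rank 8 and Smith normal form diag(1,1,1,1,1,1,1,1).

∂_2: C_2 → C_1 sends each 2-simplex [p,q,r] to [q,r] − [p,r] + [p,q]. For instance
  ∂[5,7,9] = [7,9] − [5,9] + [5,7],
  ∂[2,4,6] = [4,6] − [2,6] + [2,4].
The resulting 18×10 matrix has rank 9, and its Smith normal form has invariant factors (1,1,1,1,1,1,1,1,1).

∂_3: C_3 → C_2 sends each 3-simplex σ to the alternating sum Σ_i (−1)^i (σ with its i-th vertex removed). For instance
  ∂[2,4,6,8] = [4,6,8] − [2,6,8] + [2,4,8] − [2,4,6].
The 10×1 boundary matrix has rank 1 and Smith normal form diag(1).

Now H_k = ker ∂_k / im ∂_{k+1}, so:

  H_0: rank C_0 − rank ∂_1 = 10 − 8 = 2, and the invariant factors of ∂_1 are all 1, so H_0 = Z^2.
  H_1: rank ker ∂_1 − rank ∂_2 = (18 − 8) − 9 = 1, and the invariant factors of ∂_2 are all 1, so H_1 = Z.
  H_2: rank ker ∂_2 − rank ∂_3 = (10 − 9) − 1 = 0, and the invariant factors of ∂_3 are all 1, so H_2 = 0.
  H_3: rank ker ∂_3 − rank ∂_4 = (1 − 1) − 0 = 0, and there is no ∂_4, so H_3 = 0.

(K is a triangulation of the disjoint union of the 3-simplex and the cylinder S^1 x I.)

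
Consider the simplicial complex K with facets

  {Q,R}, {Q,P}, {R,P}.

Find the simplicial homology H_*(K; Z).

H_0 = Z,  H_1 = Z.

Order the vertices as P < Q < R. Listing each simplex with vertices in this order, K has dimension 1 with simplices:

  0-simplices (3): P, Q, R
  1-simplices (3): PQ, PR, QR

giving chain groups C_0 ≅ Z^3, C_1 ≅ Z^3.

∂_1: C_1 → C_0 sends each edge [p,q] (with p < q) to q − p.
The resulting 3×3 matrix has rank 2, and its Smith normal form has invariant factors (1,1).

Computing H_k = (kernel of ∂_k) / (image of ∂_{k+1}):

  H_0: rank C_0 − rank ∂_1 = 3 − 2 = 1, and the invariant factors of ∂_1 are all 1, so H_0 ≅ Z.
  H_1: rank ker ∂_1 − rank ∂_2 = (3 − 2) − 0 = 1, and there is no ∂_2, so H_1 ≅ Z.

As a check, the Euler characteristic is 3 − 3 = 0, which agrees with 1 − 1 = 0.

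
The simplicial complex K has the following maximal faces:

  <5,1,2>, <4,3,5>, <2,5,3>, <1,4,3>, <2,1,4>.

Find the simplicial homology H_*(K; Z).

H_0 ≅ Z,  H_1 ≅ Z,  H_2 = 0.

Take the total order 1 < 2 < 3 < 4 < 5 on the vertex set. Then K (dimension 2) consists of the simplices:

  0-simplices (5): [1], [2], [3], [4], [5]
  1-simplices (10): [1,2], [1,3], [1,4], [1,5], [2,3], [2,4], [2,5], [3,4], [3,5], [4,5]
  2-simplices (5): [1,2,4], [1,2,5], [1,3,4], [2,3,5], [3,4,5]

so the chain groups are C_0 ≅ Z^5, C_1 ≅ Z^10, C_2 ≅ Z^5.

The boundary map ∂_1: C_1 → C_0 maps an edge to its endpoints' difference, ∂[p,q] = q − p.
This gives a 5×10 integer matrix of rank 4; reducing to Smith normal form yields diagonal entries (1,1,1,1).

∂_2: C_2 → C_1 sends each 2-simplex [p,q,r] to [q,r] − [p,r] + [p,q]. For instance
  ∂[1,2,5] = [2,5] − [1,5] + [1,2],
  ∂[2,3,5] = [3,5] − [2,5] + [2,3].
As a 10×5 matrix over Z this has rank 5, with invariant factors (1,1,1,1,1).

Computing H_k = (kernel of ∂_k) / (image of ∂_{k+1}):

  H_0: rank C_0 − rank ∂_1 = 5 − 4 = 1, and the invariant factors of ∂_1 are all 1, so H_0 ≅ Z.
  H_1: rank ker ∂_1 − rank ∂_2 = (10 − 4) − 5 = 1, and the invariant factors of ∂_2 are all 1, so H_1 ≅ Z.
  H_2: rank ker ∂_2 − rank ∂_3 = (5 − 5) − 0 = 0, and there is no ∂_3, so H_2 ≅ 0.

As a check, the Euler characteristic is 5 − 10 + 5 = 0, which agrees with 1 − 1 + 0 = 0.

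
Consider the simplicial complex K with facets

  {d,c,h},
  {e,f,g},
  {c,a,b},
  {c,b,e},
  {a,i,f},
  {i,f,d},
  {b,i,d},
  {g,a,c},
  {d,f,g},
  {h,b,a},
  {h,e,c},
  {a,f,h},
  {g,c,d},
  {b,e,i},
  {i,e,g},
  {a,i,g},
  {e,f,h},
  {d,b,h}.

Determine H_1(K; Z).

Fix the vertex order a < b < c < d < e < f < g < h < i and write every simplex with vertices in increasing order. Then dim K = 2 and the simplices of K are:

  0-simplices (9): a, b, c, d, e, f, g, h, i
  1-simplices (27): ab, ac, af, ag, ah, ai, bc, bd, be, bh, bi, cd, ce, cg, ch, df, dg, dh, di, ef, eg, eh, ei, fg, fh, fi, gi
  2-simplices (18): abc, abh, acg, afh, afi, agi, bce, bdh, bdi, bei, cdg, cdh, ceh, dfg, dfi, efg, efh, egi

so the chain groups are C_0 ≅ Z^9, C_1 ≅ Z^27, C_2 ≅ Z^18.

Boundary ∂_1: C_1 → C_0 maps an edge to its endpoints' difference, ∂[p,q] = q − p. For instance
  ∂ai = i − a.
This gives a 9×27 integer matrix of rank 8; reducing to Smith normal form yields diagonal entries (1,1,1,1,1,1,1,1).

∂_2: C_2 → C_1 sends each 2-simplex [p,q,r] to [q,r] − [p,r] + [p,q]. For instance
  ∂cdh = dh − ch + cd,
  ∂cdg = dg − cg + cd.
This gives a 27×18 integer matrix of rank 18; reducing to Smith normal form yields diagonal entries (1,1,1,1,1,1,1,1,1,1,1,1,1,1,1,1,1,2).

Now H_k = ker ∂_k / im ∂_{k+1}, so:

  H_1: rank ker ∂_1 − rank ∂_2 = (27 − 8) − 18 = 1, and ∂_2 has invariant factor 2 > 1, so H_1 ≅ Z ⊕ Z_2.

(K is a triangulation of the Klein bottle.)

H_1 = Z ⊕ Z_2.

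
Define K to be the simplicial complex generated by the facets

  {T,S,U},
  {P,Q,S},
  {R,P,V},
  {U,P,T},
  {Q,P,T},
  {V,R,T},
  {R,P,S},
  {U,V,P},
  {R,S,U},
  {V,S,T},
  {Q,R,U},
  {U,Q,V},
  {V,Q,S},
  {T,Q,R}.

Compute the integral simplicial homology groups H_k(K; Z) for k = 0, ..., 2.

Order the vertices as P < Q < R < S < T < U < V. Listing each simplex with vertices in this order, K has dimension 2 with simplices:

  0-simplices (7): P, Q, R, S, T, U, V
  1-simplices (21): PQ, PR, PS, PT, PU, PV, QR, QS, QT, QU, QV, RS, RT, RU, RV, ST, SU, SV, TU, TV, UV
  2-simplices (14): PQS, PQT, PRS, PRV, PTU, PUV, QRT, QRU, QSV, QUV, RSU, RTV, STU, STV

Hence C_0 ≅ Z^7, C_1 ≅ Z^21, C_2 ≅ Z^14.

The boundary map ∂_1: C_1 → C_0 maps an edge to its endpoints' difference, ∂[p,q] = q − p. For instance
  ∂RT = T − R.
This gives a 7×21 integer matrix of rank 6; reducing to Smith normal form yields diagonal entries (1,1,1,1,1,1).

Boundary ∂_2: C_2 → C_1 acts by ∂[p,q,r] = [q,r] − [p,r] + [p,q]. For instance
  ∂QUV = UV − QV + QU,
  ∂PUV = UV − PV + PU.
The 21×14 boundary matrix has rank 13 and Smith normal form diag(1,1,1,1,1,1,1,1,1,1,1,1,1).

Now H_k = ker ∂_k / im ∂_{k+1}, so:

  H_0: rank C_0 − rank ∂_1 = 7 − 6 = 1, and the invariant factors of ∂_1 are all 1, so H_0 ≅ Z.
  H_1: rank ker ∂_1 − rank ∂_2 = (21 − 6) − 13 = 2, and the invariant factors of ∂_2 are all 1, so H_1 ≅ Z^2.
  H_2: rank ker ∂_2 − rank ∂_3 = (14 − 13) − 0 = 1, and there is no ∂_3, so H_2 ≅ Z.

As a check, the Euler characteristic is 7 − 21 + 14 = 0, which agrees with 1 − 2 + 1 = 0.

H_0 = Z,  H_1 = Z^2,  H_2 = Z.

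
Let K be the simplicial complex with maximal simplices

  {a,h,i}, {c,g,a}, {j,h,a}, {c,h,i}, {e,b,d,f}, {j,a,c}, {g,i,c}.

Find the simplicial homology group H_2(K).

Take the total order a < b < c < d < e < f < g < h < i < j on the vertex set. Then K (dimension 3) consists of the simplices:

  0-simplices (10): a, b, c, d, e, f, g, h, i, j
  1-simplices (18): ac, ag, ah, ai, aj, bd, be, bf, cg, ch, ci, cj, de, df, ef, gi, hi, hj
  2-simplices (10): acg, acj, ahi, ahj, bde, bdf, bef, cgi, chi, def
  3-simplices (1): bdef

giving chain groups C_0 ≅ Z^10, C_1 ≅ Z^18, C_2 ≅ Z^10, C_3 ≅ Z^1.

Boundary ∂_1: C_1 → C_0 sends each edge [p,q] (with p < q) to q − p. For instance
  ∂ac = c − a.
As a 10×18 matrix over Z this has rank 8, with invariant factors (1,1,1,1,1,1,1,1).

The boundary map ∂_2: C_2 → C_1 acts by ∂[p,q,r] = [q,r] − [p,r] + [p,q]. For instance
  ∂bef = ef − bf + be,
  ∂cgi = gi − ci + cg.
This gives a 18×10 integer matrix of rank 9; reducing to Smith normal form yields diagonal entries (1,1,1,1,1,1,1,1,1).

∂_3: C_3 → C_2 sends each 3-simplex σ to the alternating sum Σ_i (−1)^i (σ with its i-th vertex removed). For instance
  ∂bdef = def − bef + bdf − bde.
As a 10×1 matrix over Z this has rank 1, with invariant factors (1).

Reading off H_k = ker ∂_k / im ∂_{k+1}:

  H_2: rank ker ∂_2 − rank ∂_3 = (10 − 9) − 1 = 0, and the invariant factors of ∂_3 are all 1, so H_2 ≅ 0.

H_2 = 0.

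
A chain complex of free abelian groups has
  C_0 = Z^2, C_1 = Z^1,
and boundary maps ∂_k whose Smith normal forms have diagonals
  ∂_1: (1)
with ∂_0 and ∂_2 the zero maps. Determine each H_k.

H_0 ≅ Z,  H_1 = 0.

H_0: b_0 = 2 − 0 − 1 = 1; torsion from ∂_1 factors > 1: none. So H_0 ≅ Z.
H_1: b_1 = 1 − 1 − 0 = 0; torsion from ∂_2 factors > 1: none. So H_1 ≅ 0.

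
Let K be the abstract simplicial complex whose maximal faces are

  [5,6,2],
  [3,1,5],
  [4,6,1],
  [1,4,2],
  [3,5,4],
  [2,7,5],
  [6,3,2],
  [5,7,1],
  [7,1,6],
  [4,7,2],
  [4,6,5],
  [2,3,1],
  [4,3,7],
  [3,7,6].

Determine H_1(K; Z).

H_1 ≅ Z^2.

Order the vertices as 1 < 2 < 3 < 4 < 5 < 6 < 7. Listing each simplex with vertices in this order, K has dimension 2 with simplices:

  0-simplices (7): [1], [2], [3], [4], [5], [6], [7]
  1-simplices (21): [1,2], [1,3], [1,4], [1,5], [1,6], [1,7], [2,3], [2,4], [2,5], [2,6], [2,7], [3,4], [3,5], [3,6], [3,7], [4,5], [4,6], [4,7], [5,6], [5,7], [6,7]
  2-simplices (14): [1,2,3], [1,2,4], [1,3,5], [1,4,6], [1,5,7], [1,6,7], [2,3,6], [2,4,7], [2,5,6], [2,5,7], [3,4,5], [3,4,7], [3,6,7], [4,5,6]

giving chain groups C_0 ≅ Z^7, C_1 ≅ Z^21, C_2 ≅ Z^14.

∂_1: C_1 → C_0 maps an edge to its endpoints' difference, ∂[p,q] = q − p.
As a 7×21 matrix over Z this has rank 6, with invariant factors (1,1,1,1,1,1).

Boundary ∂_2: C_2 → C_1 sends each 2-simplex [p,q,r] to [q,r] − [p,r] + [p,q]. For instance
  ∂[1,2,3] = [2,3] − [1,3] + [1,2],
  ∂[1,5,7] = [5,7] − [1,7] + [1,5].
This gives a 21×14 integer matrix of rank 13; reducing to Smith normal form yields diagonal entries (1,1,1,1,1,1,1,1,1,1,1,1,1).

Reading off H_k = ker ∂_k / im ∂_{k+1}:

  H_1: rank ker ∂_1 − rank ∂_2 = (21 − 6) − 13 = 2, and the invariant factors of ∂_2 are all 1, so H_1 = Z^2.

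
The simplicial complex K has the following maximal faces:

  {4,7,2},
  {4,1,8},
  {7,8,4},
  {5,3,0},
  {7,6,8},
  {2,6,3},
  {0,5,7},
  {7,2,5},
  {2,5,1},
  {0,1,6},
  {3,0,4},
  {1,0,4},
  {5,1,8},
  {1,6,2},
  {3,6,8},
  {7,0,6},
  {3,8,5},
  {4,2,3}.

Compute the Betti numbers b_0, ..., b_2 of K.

b_0 = 1, b_1 = 2, b_2 = 1.

Order the vertices as 0 < 1 < 2 < 3 < 4 < 5 < 6 < 7 < 8. Listing each simplex with vertices in this order, K has dimension 2 with simplices:

  0-simplices (9): [0], [1], [2], [3], [4], [5], [6], [7], [8]
  1-simplices (27): (27 of them)
  2-simplices (18): [0,1,4], [0,1,6], [0,3,4], [0,3,5], [0,5,7], [0,6,7], [1,2,5], [1,2,6], [1,4,8], [1,5,8], [2,3,4], [2,3,6], [2,4,7], [2,5,7], [3,5,8], [3,6,8], [4,7,8], [6,7,8]

so the chain groups are C_0 ≅ Z^9, C_1 ≅ Z^27, C_2 ≅ Z^18.

The boundary map ∂_1: C_1 → C_0 sends each edge [p,q] (with p < q) to q − p. For instance
  ∂[2,6] = [6] − [2].
The 9×27 boundary matrix has rank 8 and Smith normal form diag(1,1,1,1,1,1,1,1).

The boundary map ∂_2: C_2 → C_1 acts by ∂[p,q,r] = [q,r] − [p,r] + [p,q]. For instance
  ∂[0,3,5] = [3,5] − [0,5] + [0,3],
  ∂[3,5,8] = [5,8] − [3,8] + [3,5].
The resulting 27×18 matrix has rank 17, and its Smith normal form has invariant factors (1,1,1,1,1,1,1,1,1,1,1,1,1,1,1,1,1).

Computing H_k = (kernel of ∂_k) / (image of ∂_{k+1}):

  H_0: rank C_0 − rank ∂_1 = 9 − 8 = 1, and the invariant factors of ∂_1 are all 1, so H_0 = Z.
  H_1: rank ker ∂_1 − rank ∂_2 = (27 − 8) − 17 = 2, and the invariant factors of ∂_2 are all 1, so H_1 = Z^2.
  H_2: rank ker ∂_2 − rank ∂_3 = (18 − 17) − 0 = 1, and there is no ∂_3, so H_2 = Z.

Hence the Betti numbers are b_0 = 1, b_1 = 2, b_2 = 1.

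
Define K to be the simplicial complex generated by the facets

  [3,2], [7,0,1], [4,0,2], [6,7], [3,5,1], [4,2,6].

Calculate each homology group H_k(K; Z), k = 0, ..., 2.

Order the vertices as 0 < 1 < 2 < 3 < 4 < 5 < 6 < 7. Listing each simplex with vertices in this order, K has dimension 2 with simplices:

  0-simplices (8): [0], [1], [2], [3], [4], [5], [6], [7]
  1-simplices (13): [0,1], [0,2], [0,4], [0,7], [1,3], [1,5], [1,7], [2,3], [2,4], [2,6], [3,5], [4,6], [6,7]
  2-simplices (4): [0,1,7], [0,2,4], [1,3,5], [2,4,6]

Hence C_0 ≅ Z^8, C_1 ≅ Z^13, C_2 ≅ Z^4.

The boundary map ∂_1: C_1 → C_0 sends each edge [p,q] (with p < q) to q − p.
This gives a 8×13 integer matrix of rank 7; reducing to Smith normal form yields diagonal entries (1,1,1,1,1,1,1).

Boundary ∂_2: C_2 → C_1 sends each 2-simplex [p,q,r] to [q,r] − [p,r] + [p,q]. For instance
  ∂[1,3,5] = [3,5] − [1,5] + [1,3],
  ∂[0,1,7] = [1,7] − [0,7] + [0,1].
The resulting 13×4 matrix has rank 4, and its Smith normal form has invariant factors (1,1,1,1).

Now H_k = ker ∂_k / im ∂_{k+1}, so:

  H_0: rank C_0 − rank ∂_1 = 8 − 7 = 1, and the invariant factors of ∂_1 are all 1, so H_0 ≅ Z.
  H_1: rank ker ∂_1 − rank ∂_2 = (13 − 7) − 4 = 2, and the invariant factors of ∂_2 are all 1, so H_1 ≅ Z^2.
  H_2: rank ker ∂_2 − rank ∂_3 = (4 − 4) − 0 = 0, and there is no ∂_3, so H_2 ≅ 0.

H_0 ≅ Z,  H_1 ≅ Z^2,  H_2 = 0.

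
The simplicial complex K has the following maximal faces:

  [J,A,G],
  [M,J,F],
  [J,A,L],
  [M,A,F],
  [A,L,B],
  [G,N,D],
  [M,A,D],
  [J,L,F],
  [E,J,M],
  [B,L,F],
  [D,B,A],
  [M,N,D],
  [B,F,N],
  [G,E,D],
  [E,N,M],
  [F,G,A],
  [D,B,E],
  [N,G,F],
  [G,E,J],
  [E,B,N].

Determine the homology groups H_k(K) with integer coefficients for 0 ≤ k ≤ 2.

H_0 = Z,  H_1 = Z ⊕ Z/2,  H_2 = 0.

We work with the vertex ordering A < B < D < E < F < G < J < L < M < N. The simplices of K, each written with vertices in increasing order, are:

  0-simplices (10): A, B, D, E, F, G, J, L, M, N
  1-simplices (30): AB, AD, AF, AG, AJ, AL, AM, BD, BE, BF, BL, BN, DE, DG, DM, DN, EG, EJ, EM, EN, FG, FJ, FL, FM, FN, GJ, GN, JL, JM, MN
  2-simplices (20): ABD, ABL, ADM, AFG, AFM, AGJ, AJL, BDE, BEN, BFL, BFN, DEG, DGN, DMN, EGJ, EJM, EMN, FGN, FJL, FJM

Hence C_0 ≅ Z^10, C_1 ≅ Z^30, C_2 ≅ Z^20.

∂_1: C_1 → C_0 maps an edge to its endpoints' difference, ∂[p,q] = q − p.
As a 10×30 matrix over Z this has rank 9, with invariant factors (1,1,1,1,1,1,1,1,1).

∂_2: C_2 → C_1 sends each 2-simplex [p,q,r] to [q,r] − [p,r] + [p,q]. For instance
  ∂BDE = DE − BE + BD,
  ∂BFL = FL − BL + BF.
The resulting 30×20 matrix has rank 20, and its Smith normal form has invariant factors (1,1,1,1,1,1,1,1,1,1,1,1,1,1,1,1,1,1,1,2).

Reading off H_k = ker ∂_k / im ∂_{k+1}:

  H_0: rank C_0 − rank ∂_1 = 10 − 9 = 1, and the invariant factors of ∂_1 are all 1, so H_0 = Z.
  H_1: rank ker ∂_1 − rank ∂_2 = (30 − 9) − 20 = 1, and ∂_2 has invariant factor 2 > 1, so H_1 = Z ⊕ Z/2.
  H_2: rank ker ∂_2 − rank ∂_3 = (20 − 20) − 0 = 0, and there is no ∂_3, so H_2 = 0.

(K is a triangulation of the Klein bottle.)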